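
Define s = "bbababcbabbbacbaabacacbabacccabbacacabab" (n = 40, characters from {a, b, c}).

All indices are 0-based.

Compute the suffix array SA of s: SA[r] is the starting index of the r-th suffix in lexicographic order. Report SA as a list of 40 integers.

[15, 38, 36, 2, 16, 23, 29, 8, 4, 34, 32, 18, 12, 20, 25, 39, 14, 37, 1, 22, 7, 3, 31, 17, 11, 24, 0, 30, 10, 9, 5, 35, 28, 33, 19, 13, 21, 6, 27, 26]

sorted suffixes:
  #0 SA[0]=15  'aabacacbabacccabbacacabab'
  #1 SA[1]=38  'ab'
  #2 SA[2]=36  'abab'
  #3 SA[3]=2  'ababcbabbbacbaabacacbabacccabbacacabab'
  #4 SA[4]=16  'abacacbabacccabbacacabab'
  #5 SA[5]=23  'abacccabbacacabab'
  #6 SA[6]=29  'abbacacabab'
  #7 SA[7]=8  'abbbacbaabacacbabacccabbacacabab'
  #8 SA[8]=4  'abcbabbbacbaabacacbabacccabbacacabab'
  #9 SA[9]=34  'acabab'
  #10 SA[10]=32  'acacabab'
  #11 SA[11]=18  'acacbabacccabbacacabab'
  #12 SA[12]=12  'acbaabacacbabacccabbacacabab'
  #13 SA[13]=20  'acbabacccabbacacabab'
  #14 SA[14]=25  'acccabbacacabab'
  #15 SA[15]=39  'b'
  #16 SA[16]=14  'baabacacbabacccabbacacabab'
  #17 SA[17]=37  'bab'
  #18 SA[18]=1  'bababcbabbbacbaabacacbabacccabbacacabab'
  #19 SA[19]=22  'babacccabbacacabab'
  #20 SA[20]=7  'babbbacbaabacacbabacccabbacacabab'
  #21 SA[21]=3  'babcbabbbacbaabacacbabacccabbacacabab'
  #22 SA[22]=31  'bacacabab'
  #23 SA[23]=17  'bacacbabacccabbacacabab'
  #24 SA[24]=11  'bacbaabacacbabacccabbacacabab'
  #25 SA[25]=24  'bacccabbacacabab'
  #26 SA[26]=0  'bbababcbabbbacbaabacacbabacccabbacacabab'
  #27 SA[27]=30  'bbacacabab'
  #28 SA[28]=10  'bbacbaabacacbabacccabbacacabab'
  #29 SA[29]=9  'bbbacbaabacacbabacccabbacacabab'
  #30 SA[30]=5  'bcbabbbacbaabacacbabacccabbacacabab'
  #31 SA[31]=35  'cabab'
  #32 SA[32]=28  'cabbacacabab'
  #33 SA[33]=33  'cacabab'
  #34 SA[34]=19  'cacbabacccabbacacabab'
  #35 SA[35]=13  'cbaabacacbabacccabbacacabab'
  #36 SA[36]=21  'cbabacccabbacacabab'
  #37 SA[37]=6  'cbabbbacbaabacacbabacccabbacacabab'
  #38 SA[38]=27  'ccabbacacabab'
  #39 SA[39]=26  'cccabbacacabab'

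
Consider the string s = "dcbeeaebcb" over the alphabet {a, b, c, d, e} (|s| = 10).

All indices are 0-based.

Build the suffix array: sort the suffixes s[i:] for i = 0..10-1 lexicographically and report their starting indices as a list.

[5, 9, 7, 2, 8, 1, 0, 4, 6, 3]

sorted suffixes:
  #0 SA[0]=5  'aebcb'
  #1 SA[1]=9  'b'
  #2 SA[2]=7  'bcb'
  #3 SA[3]=2  'beeaebcb'
  #4 SA[4]=8  'cb'
  #5 SA[5]=1  'cbeeaebcb'
  #6 SA[6]=0  'dcbeeaebcb'
  #7 SA[7]=4  'eaebcb'
  #8 SA[8]=6  'ebcb'
  #9 SA[9]=3  'eeaebcb'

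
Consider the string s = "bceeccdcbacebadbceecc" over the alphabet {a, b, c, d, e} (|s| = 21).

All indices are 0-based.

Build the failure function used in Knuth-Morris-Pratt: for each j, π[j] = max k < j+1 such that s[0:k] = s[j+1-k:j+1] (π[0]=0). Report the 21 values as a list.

π[0] = 0
j=1 s[j]='c': π[1]=0 (border '')
j=2 s[j]='e': π[2]=0 (border '')
j=3 s[j]='e': π[3]=0 (border '')
j=4 s[j]='c': π[4]=0 (border '')
j=5 s[j]='c': π[5]=0 (border '')
j=6 s[j]='d': π[6]=0 (border '')
j=7 s[j]='c': π[7]=0 (border '')
j=8 s[j]='b': π[8]=1 (border 'b')
j=9 s[j]='a': k: 1→0; π[9]=0 (border '')
j=10 s[j]='c': π[10]=0 (border '')
j=11 s[j]='e': π[11]=0 (border '')
j=12 s[j]='b': π[12]=1 (border 'b')
j=13 s[j]='a': k: 1→0; π[13]=0 (border '')
j=14 s[j]='d': π[14]=0 (border '')
j=15 s[j]='b': π[15]=1 (border 'b')
j=16 s[j]='c': π[16]=2 (border 'bc')
j=17 s[j]='e': π[17]=3 (border 'bce')
j=18 s[j]='e': π[18]=4 (border 'bcee')
j=19 s[j]='c': π[19]=5 (border 'bceec')
j=20 s[j]='c': π[20]=6 (border 'bceecc')

[0, 0, 0, 0, 0, 0, 0, 0, 1, 0, 0, 0, 1, 0, 0, 1, 2, 3, 4, 5, 6]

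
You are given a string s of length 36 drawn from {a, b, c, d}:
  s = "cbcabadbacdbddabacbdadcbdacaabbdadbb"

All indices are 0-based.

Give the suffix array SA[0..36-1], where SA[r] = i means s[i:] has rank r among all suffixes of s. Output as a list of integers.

[27, 14, 3, 28, 25, 16, 8, 5, 32, 20, 35, 15, 7, 4, 34, 29, 1, 23, 30, 18, 11, 26, 2, 0, 22, 17, 9, 13, 24, 31, 19, 6, 33, 10, 21, 12]

rank→(start, suffix):
  0 → (27, 'aabbdadbb')
  1 → (14, 'abacbdadcbdacaabbdadbb')
  2 → (3, 'abadbacdbddabacbdadcbdacaabbdadbb')
  3 → (28, 'abbdadbb')
  4 → (25, 'acaabbdadbb')
  5 → (16, 'acbdadcbdacaabbdadbb')
  6 → (8, 'acdbddabacbdadcbdacaabbdadbb')
  7 → (5, 'adbacdbddabacbdadcbdacaabbdadbb')
  8 → (32, 'adbb')
  9 → (20, 'adcbdacaabbdadbb')
  10 → (35, 'b')
  11 → (15, 'bacbdadcbdacaabbdadbb')
  12 → (7, 'bacdbddabacbdadcbdacaabbdadbb')
  13 → (4, 'badbacdbddabacbdadcbdacaabbdadbb')
  14 → (34, 'bb')
  15 → (29, 'bbdadbb')
  16 → (1, 'bcabadbacdbddabacbdadcbdacaabbdadbb')
  17 → (23, 'bdacaabbdadbb')
  18 → (30, 'bdadbb')
  19 → (18, 'bdadcbdacaabbdadbb')
  20 → (11, 'bddabacbdadcbdacaabbdadbb')
  21 → (26, 'caabbdadbb')
  22 → (2, 'cabadbacdbddabacbdadcbdacaabbdadbb')
  23 → (0, 'cbcabadbacdbddabacbdadcbdacaabbdadbb')
  24 → (22, 'cbdacaabbdadbb')
  25 → (17, 'cbdadcbdacaabbdadbb')
  26 → (9, 'cdbddabacbdadcbdacaabbdadbb')
  27 → (13, 'dabacbdadcbdacaabbdadbb')
  28 → (24, 'dacaabbdadbb')
  29 → (31, 'dadbb')
  30 → (19, 'dadcbdacaabbdadbb')
  31 → (6, 'dbacdbddabacbdadcbdacaabbdadbb')
  32 → (33, 'dbb')
  33 → (10, 'dbddabacbdadcbdacaabbdadbb')
  34 → (21, 'dcbdacaabbdadbb')
  35 → (12, 'ddabacbdadcbdacaabbdadbb')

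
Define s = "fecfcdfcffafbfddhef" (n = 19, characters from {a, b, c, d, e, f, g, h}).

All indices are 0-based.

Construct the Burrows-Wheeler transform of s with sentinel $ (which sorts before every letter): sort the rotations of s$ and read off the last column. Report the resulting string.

rank  rotation              last
    0  $fecfcdfcffafbfddhef  f
    1  afbfddhef$fecfcdfcff  f
    2  bfddhef$fecfcdfcffaf  f
    3  cdfcffafbfddhef$fecf  f
    4  cfcdfcffafbfddhef$fe  e
    5  cffafbfddhef$fecfcdf  f
    6  ddhef$fecfcdfcffafbf  f
    7  dfcffafbfddhef$fecfc  c
    8  dhef$fecfcdfcffafbfd  d
    9  ecfcdfcffafbfddhef$f  f
   10  ef$fecfcdfcffafbfddh  h
   11  f$fecfcdfcffafbfddhe  e
   12  fafbfddhef$fecfcdfcf  f
   13  fbfddhef$fecfcdfcffa  a
   14  fcdfcffafbfddhef$fec  c
   15  fcffafbfddhef$fecfcd  d
   16  fddhef$fecfcdfcffafb  b
   17  fecfcdfcffafbfddhef$  $
   18  ffafbfddhef$fecfcdfc  c
   19  hef$fecfcdfcffafbfdd  d

ffffeffcdfhefacdb$cd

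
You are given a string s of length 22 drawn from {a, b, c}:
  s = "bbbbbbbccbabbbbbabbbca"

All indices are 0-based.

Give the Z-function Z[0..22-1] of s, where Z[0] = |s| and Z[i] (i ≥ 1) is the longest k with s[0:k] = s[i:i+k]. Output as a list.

[22, 6, 5, 4, 3, 2, 1, 0, 0, 1, 0, 5, 4, 3, 2, 1, 0, 3, 2, 1, 0, 0]

Z[0]=22
i=1: i≥r, start 0; Z[1]=6 scan→box=[1,7)
i=2: min(r-i=5, Z[1]=6)=5; Z[2]=5
i=3: min(r-i=4, Z[2]=5)=4; Z[3]=4
i=4: min(r-i=3, Z[3]=4)=3; Z[4]=3
i=5: min(r-i=2, Z[4]=3)=2; Z[5]=2
i=6: min(r-i=1, Z[5]=2)=1; Z[6]=1
i=7: i≥r, start 0; Z[7]=0
i=8: i≥r, start 0; Z[8]=0
i=9: i≥r, start 0; Z[9]=1 scan→box=[9,10)
i=10: i≥r, start 0; Z[10]=0
i=11: i≥r, start 0; Z[11]=5 scan→box=[11,16)
i=12: min(r-i=4, Z[1]=6)=4; Z[12]=4
i=13: min(r-i=3, Z[2]=5)=3; Z[13]=3
i=14: min(r-i=2, Z[3]=4)=2; Z[14]=2
i=15: min(r-i=1, Z[4]=3)=1; Z[15]=1
i=16: i≥r, start 0; Z[16]=0
i=17: i≥r, start 0; Z[17]=3 scan→box=[17,20)
i=18: min(r-i=2, Z[1]=6)=2; Z[18]=2
i=19: min(r-i=1, Z[2]=5)=1; Z[19]=1
i=20: i≥r, start 0; Z[20]=0
i=21: i≥r, start 0; Z[21]=0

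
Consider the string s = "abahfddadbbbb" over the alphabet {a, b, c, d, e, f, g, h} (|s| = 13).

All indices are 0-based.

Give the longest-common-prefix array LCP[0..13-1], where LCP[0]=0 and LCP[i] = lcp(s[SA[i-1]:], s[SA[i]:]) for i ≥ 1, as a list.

[0, 1, 1, 0, 1, 1, 2, 3, 0, 1, 1, 0, 0]

rank→(start, suffix):
  0 → (0, 'abahfddadbbbb')
  1 → (7, 'adbbbb')
  2 → (2, 'ahfddadbbbb')
  3 → (12, 'b')
  4 → (1, 'bahfddadbbbb')
  5 → (11, 'bb')
  6 → (10, 'bbb')
  7 → (9, 'bbbb')
  8 → (6, 'dadbbbb')
  9 → (8, 'dbbbb')
  10 → (5, 'ddadbbbb')
  11 → (4, 'fddadbbbb')
  12 → (3, 'hfddadbbbb')

SA = [0, 7, 2, 12, 1, 11, 10, 9, 6, 8, 5, 4, 3]
i: (SA[i-1],SA[i]) lcp shared
  1: (0,7) 1 'a'
  2: (7,2) 1 'a'
  3: (2,12) 0 ''
  4: (12,1) 1 'b'
  5: (1,11) 1 'b'
  6: (11,10) 2 'bb'
  7: (10,9) 3 'bbb'
  8: (9,6) 0 ''
  9: (6,8) 1 'd'
  10: (8,5) 1 'd'
  11: (5,4) 0 ''
  12: (4,3) 0 ''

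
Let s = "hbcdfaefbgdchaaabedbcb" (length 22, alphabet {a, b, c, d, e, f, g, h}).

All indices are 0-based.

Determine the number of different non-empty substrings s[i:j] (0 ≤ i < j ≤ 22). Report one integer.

rank→(start, suffix):
  0 → (13, 'aaabedbcb')
  1 → (14, 'aabedbcb')
  2 → (15, 'abedbcb')
  3 → (5, 'aefbgdchaaabedbcb')
  4 → (21, 'b')
  5 → (19, 'bcb')
  6 → (1, 'bcdfaefbgdchaaabedbcb')
  7 → (16, 'bedbcb')
  8 → (8, 'bgdchaaabedbcb')
  9 → (20, 'cb')
  10 → (2, 'cdfaefbgdchaaabedbcb')
  11 → (11, 'chaaabedbcb')
  12 → (18, 'dbcb')
  13 → (10, 'dchaaabedbcb')
  14 → (3, 'dfaefbgdchaaabedbcb')
  15 → (17, 'edbcb')
  16 → (6, 'efbgdchaaabedbcb')
  17 → (4, 'faefbgdchaaabedbcb')
  18 → (7, 'fbgdchaaabedbcb')
  19 → (9, 'gdchaaabedbcb')
  20 → (12, 'haaabedbcb')
  21 → (0, 'hbcdfaefbgdchaaabedbcb')

SA = [13, 14, 15, 5, 21, 19, 1, 16, 8, 20, 2, 11, 18, 10, 3, 17, 6, 4, 7, 9, 12, 0]
i: (SA[i-1],SA[i]) lcp shared
  1: (13,14) 2 'aa'
  2: (14,15) 1 'a'
  3: (15,5) 1 'a'
  4: (5,21) 0 ''
  5: (21,19) 1 'b'
  6: (19,1) 2 'bc'
  7: (1,16) 1 'b'
  8: (16,8) 1 'b'
  9: (8,20) 0 ''
  10: (20,2) 1 'c'
  11: (2,11) 1 'c'
  12: (11,18) 0 ''
  13: (18,10) 1 'd'
  14: (10,3) 1 'd'
  15: (3,17) 0 ''
  16: (17,6) 1 'e'
  17: (6,4) 0 ''
  18: (4,7) 1 'f'
  19: (7,9) 0 ''
  20: (9,12) 0 ''
  21: (12,0) 1 'h'

n(n+1)/2 = 22·23/2 = 253
Σ LCP = 0 + 2 + 1 + 1 + 0 + 1 + 2 + 1 + 1 + 0 + 1 + 1 + 0 + 1 + 1 + 0 + 1 + 0 + 1 + 0 + 0 + 1 = 16
distinct = 253 − 16 = 237

237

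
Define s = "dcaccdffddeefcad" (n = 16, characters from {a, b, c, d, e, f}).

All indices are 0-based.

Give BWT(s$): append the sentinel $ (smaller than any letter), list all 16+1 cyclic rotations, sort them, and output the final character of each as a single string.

dccdfaca$fdcdeefd

rank  rotation           last
    0  $dcaccdffddeefcad  d
    1  accdffddeefcad$dc  c
    2  ad$dcaccdffddeefc  c
    3  caccdffddeefcad$d  d
    4  cad$dcaccdffddeef  f
    5  ccdffddeefcad$dca  a
    6  cdffddeefcad$dcac  c
    7  d$dcaccdffddeefca  a
    8  dcaccdffddeefcad$  $
    9  ddeefcad$dcaccdff  f
   10  deefcad$dcaccdffd  d
   11  dffddeefcad$dcacc  c
   12  eefcad$dcaccdffdd  d
   13  efcad$dcaccdffdde  e
   14  fcad$dcaccdffddee  e
   15  fddeefcad$dcaccdf  f
   16  ffddeefcad$dcaccd  d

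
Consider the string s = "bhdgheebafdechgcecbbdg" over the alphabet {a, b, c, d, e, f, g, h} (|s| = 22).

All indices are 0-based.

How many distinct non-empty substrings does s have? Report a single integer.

237

rank→(start, suffix):
  0 → (8, 'afdechgcecbbdg')
  1 → (7, 'bafdechgcecbbdg')
  2 → (18, 'bbdg')
  3 → (19, 'bdg')
  4 → (0, 'bhdgheebafdechgcecbbdg')
  5 → (17, 'cbbdg')
  6 → (15, 'cecbbdg')
  7 → (12, 'chgcecbbdg')
  8 → (10, 'dechgcecbbdg')
  9 → (20, 'dg')
  10 → (2, 'dgheebafdechgcecbbdg')
  11 → (6, 'ebafdechgcecbbdg')
  12 → (16, 'ecbbdg')
  13 → (11, 'echgcecbbdg')
  14 → (5, 'eebafdechgcecbbdg')
  15 → (9, 'fdechgcecbbdg')
  16 → (21, 'g')
  17 → (14, 'gcecbbdg')
  18 → (3, 'gheebafdechgcecbbdg')
  19 → (1, 'hdgheebafdechgcecbbdg')
  20 → (4, 'heebafdechgcecbbdg')
  21 → (13, 'hgcecbbdg')

SA = [8, 7, 18, 19, 0, 17, 15, 12, 10, 20, 2, 6, 16, 11, 5, 9, 21, 14, 3, 1, 4, 13]
i: (SA[i-1],SA[i]) lcp shared
  1: (8,7) 0 ''
  2: (7,18) 1 'b'
  3: (18,19) 1 'b'
  4: (19,0) 1 'b'
  5: (0,17) 0 ''
  6: (17,15) 1 'c'
  7: (15,12) 1 'c'
  8: (12,10) 0 ''
  9: (10,20) 1 'd'
  10: (20,2) 2 'dg'
  11: (2,6) 0 ''
  12: (6,16) 1 'e'
  13: (16,11) 2 'ec'
  14: (11,5) 1 'e'
  15: (5,9) 0 ''
  16: (9,21) 0 ''
  17: (21,14) 1 'g'
  18: (14,3) 1 'g'
  19: (3,1) 0 ''
  20: (1,4) 1 'h'
  21: (4,13) 1 'h'

n(n+1)/2 = 22·23/2 = 253
Σ LCP = 0 + 0 + 1 + 1 + 1 + 0 + 1 + 1 + 0 + 1 + 2 + 0 + 1 + 2 + 1 + 0 + 0 + 1 + 1 + 0 + 1 + 1 = 16
distinct = 253 − 16 = 237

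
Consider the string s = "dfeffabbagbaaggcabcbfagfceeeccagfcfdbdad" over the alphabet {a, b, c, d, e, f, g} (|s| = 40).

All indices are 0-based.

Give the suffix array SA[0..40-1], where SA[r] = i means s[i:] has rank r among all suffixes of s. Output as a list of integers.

[11, 5, 16, 38, 8, 21, 30, 12, 10, 7, 6, 17, 36, 19, 15, 29, 18, 28, 24, 33, 39, 37, 35, 0, 27, 26, 25, 2, 4, 20, 23, 32, 34, 1, 3, 9, 14, 22, 31, 13]

sorted suffixes:
  #0 SA[0]=11  'aaggcabcbfagfceeeccagfcfdbdad'
  #1 SA[1]=5  'abbagbaaggcabcbfagfceeeccagfcfdbdad'
  #2 SA[2]=16  'abcbfagfceeeccagfcfdbdad'
  #3 SA[3]=38  'ad'
  #4 SA[4]=8  'agbaaggcabcbfagfceeeccagfcfdbdad'
  #5 SA[5]=21  'agfceeeccagfcfdbdad'
  #6 SA[6]=30  'agfcfdbdad'
  #7 SA[7]=12  'aggcabcbfagfceeeccagfcfdbdad'
  #8 SA[8]=10  'baaggcabcbfagfceeeccagfcfdbdad'
  #9 SA[9]=7  'bagbaaggcabcbfagfceeeccagfcfdbdad'
  #10 SA[10]=6  'bbagbaaggcabcbfagfceeeccagfcfdbdad'
  #11 SA[11]=17  'bcbfagfceeeccagfcfdbdad'
  #12 SA[12]=36  'bdad'
  #13 SA[13]=19  'bfagfceeeccagfcfdbdad'
  #14 SA[14]=15  'cabcbfagfceeeccagfcfdbdad'
  #15 SA[15]=29  'cagfcfdbdad'
  #16 SA[16]=18  'cbfagfceeeccagfcfdbdad'
  #17 SA[17]=28  'ccagfcfdbdad'
  #18 SA[18]=24  'ceeeccagfcfdbdad'
  #19 SA[19]=33  'cfdbdad'
  #20 SA[20]=39  'd'
  #21 SA[21]=37  'dad'
  #22 SA[22]=35  'dbdad'
  #23 SA[23]=0  'dfeffabbagbaaggcabcbfagfceeeccagfcfdbdad'
  #24 SA[24]=27  'eccagfcfdbdad'
  #25 SA[25]=26  'eeccagfcfdbdad'
  #26 SA[26]=25  'eeeccagfcfdbdad'
  #27 SA[27]=2  'effabbagbaaggcabcbfagfceeeccagfcfdbdad'
  #28 SA[28]=4  'fabbagbaaggcabcbfagfceeeccagfcfdbdad'
  #29 SA[29]=20  'fagfceeeccagfcfdbdad'
  #30 SA[30]=23  'fceeeccagfcfdbdad'
  #31 SA[31]=32  'fcfdbdad'
  #32 SA[32]=34  'fdbdad'
  #33 SA[33]=1  'feffabbagbaaggcabcbfagfceeeccagfcfdbdad'
  #34 SA[34]=3  'ffabbagbaaggcabcbfagfceeeccagfcfdbdad'
  #35 SA[35]=9  'gbaaggcabcbfagfceeeccagfcfdbdad'
  #36 SA[36]=14  'gcabcbfagfceeeccagfcfdbdad'
  #37 SA[37]=22  'gfceeeccagfcfdbdad'
  #38 SA[38]=31  'gfcfdbdad'
  #39 SA[39]=13  'ggcabcbfagfceeeccagfcfdbdad'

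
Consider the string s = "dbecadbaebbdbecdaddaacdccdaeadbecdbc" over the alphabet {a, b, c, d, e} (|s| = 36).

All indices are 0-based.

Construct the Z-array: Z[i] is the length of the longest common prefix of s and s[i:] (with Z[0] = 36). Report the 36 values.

Z[0]=36
i=1: fresh scan; Z[1]=0
i=2: fresh scan; Z[2]=0
i=3: fresh scan; Z[3]=0
i=4: fresh scan; Z[4]=0
i=5: fresh scan; Z[5]=2 scan→box=[5,7)
i=6: min(r-i=1, Z[1]=0)=0; Z[6]=0
i=7: fresh scan; Z[7]=0
i=8: fresh scan; Z[8]=0
i=9: fresh scan; Z[9]=0
i=10: fresh scan; Z[10]=0
i=11: fresh scan; Z[11]=4 scan→box=[11,15)
i=12: min(r-i=3, Z[1]=0)=0; Z[12]=0
i=13: min(r-i=2, Z[2]=0)=0; Z[13]=0
i=14: min(r-i=1, Z[3]=0)=0; Z[14]=0
i=15: fresh scan; Z[15]=1 scan→box=[15,16)
i=16: fresh scan; Z[16]=0
i=17: fresh scan; Z[17]=1 scan→box=[17,18)
i=18: fresh scan; Z[18]=1 scan→box=[18,19)
i=19: fresh scan; Z[19]=0
i=20: fresh scan; Z[20]=0
i=21: fresh scan; Z[21]=0
i=22: fresh scan; Z[22]=1 scan→box=[22,23)
i=23: fresh scan; Z[23]=0
i=24: fresh scan; Z[24]=0
i=25: fresh scan; Z[25]=1 scan→box=[25,26)
i=26: fresh scan; Z[26]=0
i=27: fresh scan; Z[27]=0
i=28: fresh scan; Z[28]=0
i=29: fresh scan; Z[29]=4 scan→box=[29,33)
i=30: min(r-i=3, Z[1]=0)=0; Z[30]=0
i=31: min(r-i=2, Z[2]=0)=0; Z[31]=0
i=32: min(r-i=1, Z[3]=0)=0; Z[32]=0
i=33: fresh scan; Z[33]=2 scan→box=[33,35)
i=34: min(r-i=1, Z[1]=0)=0; Z[34]=0
i=35: fresh scan; Z[35]=0

[36, 0, 0, 0, 0, 2, 0, 0, 0, 0, 0, 4, 0, 0, 0, 1, 0, 1, 1, 0, 0, 0, 1, 0, 0, 1, 0, 0, 0, 4, 0, 0, 0, 2, 0, 0]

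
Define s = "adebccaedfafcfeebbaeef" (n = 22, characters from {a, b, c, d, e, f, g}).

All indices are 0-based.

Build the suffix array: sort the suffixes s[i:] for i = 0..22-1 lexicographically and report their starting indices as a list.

[0, 6, 18, 10, 17, 16, 3, 5, 4, 12, 1, 8, 15, 2, 7, 14, 19, 20, 21, 9, 11, 13]

rank→(start, suffix):
  0 → (0, 'adebccaedfafcfeebbaeef')
  1 → (6, 'aedfafcfeebbaeef')
  2 → (18, 'aeef')
  3 → (10, 'afcfeebbaeef')
  4 → (17, 'baeef')
  5 → (16, 'bbaeef')
  6 → (3, 'bccaedfafcfeebbaeef')
  7 → (5, 'caedfafcfeebbaeef')
  8 → (4, 'ccaedfafcfeebbaeef')
  9 → (12, 'cfeebbaeef')
  10 → (1, 'debccaedfafcfeebbaeef')
  11 → (8, 'dfafcfeebbaeef')
  12 → (15, 'ebbaeef')
  13 → (2, 'ebccaedfafcfeebbaeef')
  14 → (7, 'edfafcfeebbaeef')
  15 → (14, 'eebbaeef')
  16 → (19, 'eef')
  17 → (20, 'ef')
  18 → (21, 'f')
  19 → (9, 'fafcfeebbaeef')
  20 → (11, 'fcfeebbaeef')
  21 → (13, 'feebbaeef')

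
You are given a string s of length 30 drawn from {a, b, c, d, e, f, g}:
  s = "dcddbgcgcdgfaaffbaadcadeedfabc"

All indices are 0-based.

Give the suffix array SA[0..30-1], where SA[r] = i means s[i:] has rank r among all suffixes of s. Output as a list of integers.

[17, 12, 27, 18, 21, 13, 16, 28, 4, 29, 20, 1, 8, 6, 3, 19, 0, 2, 22, 25, 9, 24, 23, 11, 26, 15, 14, 7, 5, 10]

sorted suffixes:
  #0 SA[0]=17  'aadcadeedfabc'
  #1 SA[1]=12  'aaffbaadcadeedfabc'
  #2 SA[2]=27  'abc'
  #3 SA[3]=18  'adcadeedfabc'
  #4 SA[4]=21  'adeedfabc'
  #5 SA[5]=13  'affbaadcadeedfabc'
  #6 SA[6]=16  'baadcadeedfabc'
  #7 SA[7]=28  'bc'
  #8 SA[8]=4  'bgcgcdgfaaffbaadcadeedfabc'
  #9 SA[9]=29  'c'
  #10 SA[10]=20  'cadeedfabc'
  #11 SA[11]=1  'cddbgcgcdgfaaffbaadcadeedfabc'
  #12 SA[12]=8  'cdgfaaffbaadcadeedfabc'
  #13 SA[13]=6  'cgcdgfaaffbaadcadeedfabc'
  #14 SA[14]=3  'dbgcgcdgfaaffbaadcadeedfabc'
  #15 SA[15]=19  'dcadeedfabc'
  #16 SA[16]=0  'dcddbgcgcdgfaaffbaadcadeedfabc'
  #17 SA[17]=2  'ddbgcgcdgfaaffbaadcadeedfabc'
  #18 SA[18]=22  'deedfabc'
  #19 SA[19]=25  'dfabc'
  #20 SA[20]=9  'dgfaaffbaadcadeedfabc'
  #21 SA[21]=24  'edfabc'
  #22 SA[22]=23  'eedfabc'
  #23 SA[23]=11  'faaffbaadcadeedfabc'
  #24 SA[24]=26  'fabc'
  #25 SA[25]=15  'fbaadcadeedfabc'
  #26 SA[26]=14  'ffbaadcadeedfabc'
  #27 SA[27]=7  'gcdgfaaffbaadcadeedfabc'
  #28 SA[28]=5  'gcgcdgfaaffbaadcadeedfabc'
  #29 SA[29]=10  'gfaaffbaadcadeedfabc'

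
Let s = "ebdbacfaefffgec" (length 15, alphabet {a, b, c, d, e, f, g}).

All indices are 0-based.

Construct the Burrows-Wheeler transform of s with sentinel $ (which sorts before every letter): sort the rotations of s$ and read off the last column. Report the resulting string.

rank  rotation          last
    0  $ebdbacfaefffgec  c
    1  acfaefffgec$ebdb  b
    2  aefffgec$ebdbacf  f
    3  bacfaefffgec$ebd  d
    4  bdbacfaefffgec$e  e
    5  c$ebdbacfaefffge  e
    6  cfaefffgec$ebdba  a
    7  dbacfaefffgec$eb  b
    8  ebdbacfaefffgec$  $
    9  ec$ebdbacfaefffg  g
   10  efffgec$ebdbacfa  a
   11  faefffgec$ebdbac  c
   12  fffgec$ebdbacfae  e
   13  ffgec$ebdbacfaef  f
   14  fgec$ebdbacfaeff  f
   15  gec$ebdbacfaefff  f

cbfdeeab$gacefff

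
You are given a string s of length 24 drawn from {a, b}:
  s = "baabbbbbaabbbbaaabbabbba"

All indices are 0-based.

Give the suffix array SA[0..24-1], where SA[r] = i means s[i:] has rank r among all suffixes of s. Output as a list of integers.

[23, 14, 15, 8, 1, 16, 19, 9, 2, 22, 13, 7, 0, 18, 21, 12, 6, 17, 20, 11, 5, 10, 4, 3]

sorted suffixes:
  #0 SA[0]=23  'a'
  #1 SA[1]=14  'aaabbabbba'
  #2 SA[2]=15  'aabbabbba'
  #3 SA[3]=8  'aabbbbaaabbabbba'
  #4 SA[4]=1  'aabbbbbaabbbbaaabbabbba'
  #5 SA[5]=16  'abbabbba'
  #6 SA[6]=19  'abbba'
  #7 SA[7]=9  'abbbbaaabbabbba'
  #8 SA[8]=2  'abbbbbaabbbbaaabbabbba'
  #9 SA[9]=22  'ba'
  #10 SA[10]=13  'baaabbabbba'
  #11 SA[11]=7  'baabbbbaaabbabbba'
  #12 SA[12]=0  'baabbbbbaabbbbaaabbabbba'
  #13 SA[13]=18  'babbba'
  #14 SA[14]=21  'bba'
  #15 SA[15]=12  'bbaaabbabbba'
  #16 SA[16]=6  'bbaabbbbaaabbabbba'
  #17 SA[17]=17  'bbabbba'
  #18 SA[18]=20  'bbba'
  #19 SA[19]=11  'bbbaaabbabbba'
  #20 SA[20]=5  'bbbaabbbbaaabbabbba'
  #21 SA[21]=10  'bbbbaaabbabbba'
  #22 SA[22]=4  'bbbbaabbbbaaabbabbba'
  #23 SA[23]=3  'bbbbbaabbbbaaabbabbba'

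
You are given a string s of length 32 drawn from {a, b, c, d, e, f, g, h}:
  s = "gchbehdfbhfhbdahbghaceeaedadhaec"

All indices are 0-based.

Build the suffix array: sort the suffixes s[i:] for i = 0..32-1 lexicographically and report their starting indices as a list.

[19, 26, 29, 23, 14, 12, 3, 16, 8, 31, 20, 1, 25, 13, 6, 27, 22, 30, 24, 21, 4, 7, 10, 0, 17, 18, 28, 11, 2, 15, 5, 9]

sorted suffixes:
  #0 SA[0]=19  'aceeaedadhaec'
  #1 SA[1]=26  'adhaec'
  #2 SA[2]=29  'aec'
  #3 SA[3]=23  'aedadhaec'
  #4 SA[4]=14  'ahbghaceeaedadhaec'
  #5 SA[5]=12  'bdahbghaceeaedadhaec'
  #6 SA[6]=3  'behdfbhfhbdahbghaceeaedadhaec'
  #7 SA[7]=16  'bghaceeaedadhaec'
  #8 SA[8]=8  'bhfhbdahbghaceeaedadhaec'
  #9 SA[9]=31  'c'
  #10 SA[10]=20  'ceeaedadhaec'
  #11 SA[11]=1  'chbehdfbhfhbdahbghaceeaedadhaec'
  #12 SA[12]=25  'dadhaec'
  #13 SA[13]=13  'dahbghaceeaedadhaec'
  #14 SA[14]=6  'dfbhfhbdahbghaceeaedadhaec'
  #15 SA[15]=27  'dhaec'
  #16 SA[16]=22  'eaedadhaec'
  #17 SA[17]=30  'ec'
  #18 SA[18]=24  'edadhaec'
  #19 SA[19]=21  'eeaedadhaec'
  #20 SA[20]=4  'ehdfbhfhbdahbghaceeaedadhaec'
  #21 SA[21]=7  'fbhfhbdahbghaceeaedadhaec'
  #22 SA[22]=10  'fhbdahbghaceeaedadhaec'
  #23 SA[23]=0  'gchbehdfbhfhbdahbghaceeaedadhaec'
  #24 SA[24]=17  'ghaceeaedadhaec'
  #25 SA[25]=18  'haceeaedadhaec'
  #26 SA[26]=28  'haec'
  #27 SA[27]=11  'hbdahbghaceeaedadhaec'
  #28 SA[28]=2  'hbehdfbhfhbdahbghaceeaedadhaec'
  #29 SA[29]=15  'hbghaceeaedadhaec'
  #30 SA[30]=5  'hdfbhfhbdahbghaceeaedadhaec'
  #31 SA[31]=9  'hfhbdahbghaceeaedadhaec'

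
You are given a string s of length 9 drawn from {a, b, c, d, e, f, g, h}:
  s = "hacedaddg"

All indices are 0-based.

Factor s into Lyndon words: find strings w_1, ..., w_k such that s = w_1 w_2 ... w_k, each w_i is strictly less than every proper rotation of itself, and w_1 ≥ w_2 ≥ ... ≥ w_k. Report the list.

["h", "acedaddg"]

emit factor 1: 'h' (i=0, period=1)
emit factor 2: 'acedaddg' (i=1, period=8)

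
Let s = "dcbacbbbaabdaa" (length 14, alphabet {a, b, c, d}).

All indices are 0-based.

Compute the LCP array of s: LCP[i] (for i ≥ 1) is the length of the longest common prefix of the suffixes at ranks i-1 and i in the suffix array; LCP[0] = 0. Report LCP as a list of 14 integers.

rank→(start, suffix):
  0 → (13, 'a')
  1 → (12, 'aa')
  2 → (8, 'aabdaa')
  3 → (9, 'abdaa')
  4 → (3, 'acbbbaabdaa')
  5 → (7, 'baabdaa')
  6 → (2, 'bacbbbaabdaa')
  7 → (6, 'bbaabdaa')
  8 → (5, 'bbbaabdaa')
  9 → (10, 'bdaa')
  10 → (1, 'cbacbbbaabdaa')
  11 → (4, 'cbbbaabdaa')
  12 → (11, 'daa')
  13 → (0, 'dcbacbbbaabdaa')

SA = [13, 12, 8, 9, 3, 7, 2, 6, 5, 10, 1, 4, 11, 0]
[i] adj suffixes → lcp
  [1] 13/12 → 1 ('a')
  [2] 12/8 → 2 ('aa')
  [3] 8/9 → 1 ('a')
  [4] 9/3 → 1 ('a')
  [5] 3/7 → 0 ('')
  [6] 7/2 → 2 ('ba')
  [7] 2/6 → 1 ('b')
  [8] 6/5 → 2 ('bb')
  [9] 5/10 → 1 ('b')
  [10] 10/1 → 0 ('')
  [11] 1/4 → 2 ('cb')
  [12] 4/11 → 0 ('')
  [13] 11/0 → 1 ('d')

[0, 1, 2, 1, 1, 0, 2, 1, 2, 1, 0, 2, 0, 1]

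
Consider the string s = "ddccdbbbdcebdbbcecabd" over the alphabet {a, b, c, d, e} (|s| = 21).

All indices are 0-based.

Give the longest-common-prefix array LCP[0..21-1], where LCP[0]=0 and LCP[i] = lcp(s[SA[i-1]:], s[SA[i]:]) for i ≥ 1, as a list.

rank→(start, suffix):
  0 → (18, 'abd')
  1 → (5, 'bbbdcebdbbcecabd')
  2 → (13, 'bbcecabd')
  3 → (6, 'bbdcebdbbcecabd')
  4 → (14, 'bcecabd')
  5 → (19, 'bd')
  6 → (11, 'bdbbcecabd')
  7 → (7, 'bdcebdbbcecabd')
  8 → (17, 'cabd')
  9 → (2, 'ccdbbbdcebdbbcecabd')
  10 → (3, 'cdbbbdcebdbbcecabd')
  11 → (9, 'cebdbbcecabd')
  12 → (15, 'cecabd')
  13 → (20, 'd')
  14 → (4, 'dbbbdcebdbbcecabd')
  15 → (12, 'dbbcecabd')
  16 → (1, 'dccdbbbdcebdbbcecabd')
  17 → (8, 'dcebdbbcecabd')
  18 → (0, 'ddccdbbbdcebdbbcecabd')
  19 → (10, 'ebdbbcecabd')
  20 → (16, 'ecabd')

SA = [18, 5, 13, 6, 14, 19, 11, 7, 17, 2, 3, 9, 15, 20, 4, 12, 1, 8, 0, 10, 16]
i: (SA[i-1],SA[i]) lcp shared
  1: (18,5) 0 ''
  2: (5,13) 2 'bb'
  3: (13,6) 2 'bb'
  4: (6,14) 1 'b'
  5: (14,19) 1 'b'
  6: (19,11) 2 'bd'
  7: (11,7) 2 'bd'
  8: (7,17) 0 ''
  9: (17,2) 1 'c'
  10: (2,3) 1 'c'
  11: (3,9) 1 'c'
  12: (9,15) 2 'ce'
  13: (15,20) 0 ''
  14: (20,4) 1 'd'
  15: (4,12) 3 'dbb'
  16: (12,1) 1 'd'
  17: (1,8) 2 'dc'
  18: (8,0) 1 'd'
  19: (0,10) 0 ''
  20: (10,16) 1 'e'

[0, 0, 2, 2, 1, 1, 2, 2, 0, 1, 1, 1, 2, 0, 1, 3, 1, 2, 1, 0, 1]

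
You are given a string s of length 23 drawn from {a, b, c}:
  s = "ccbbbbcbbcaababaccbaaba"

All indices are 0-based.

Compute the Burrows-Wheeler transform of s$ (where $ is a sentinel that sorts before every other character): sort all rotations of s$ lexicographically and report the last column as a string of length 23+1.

abbcaabbacaacbcbbbbccba$

rank  rotation                  last
    0  $ccbbbbcbbcaababaccbaaba  a
    1  a$ccbbbbcbbcaababaccbaab  b
    2  aaba$ccbbbbcbbcaababaccb  b
    3  aababaccbaaba$ccbbbbcbbc  c
    4  aba$ccbbbbcbbcaababaccba  a
    5  ababaccbaaba$ccbbbbcbbca  a
    6  abaccbaaba$ccbbbbcbbcaab  b
    7  accbaaba$ccbbbbcbbcaabab  b
    8  ba$ccbbbbcbbcaababaccbaa  a
    9  baaba$ccbbbbcbbcaababacc  c
   10  babaccbaaba$ccbbbbcbbcaa  a
   11  baccbaaba$ccbbbbcbbcaaba  a
   12  bbbbcbbcaababaccbaaba$cc  c
   13  bbbcbbcaababaccbaaba$ccb  b
   14  bbcaababaccbaaba$ccbbbbc  c
   15  bbcbbcaababaccbaaba$ccbb  b
   16  bcaababaccbaaba$ccbbbbcb  b
   17  bcbbcaababaccbaaba$ccbbb  b
   18  caababaccbaaba$ccbbbbcbb  b
   19  cbaaba$ccbbbbcbbcaababac  c
   20  cbbbbcbbcaababaccbaaba$c  c
   21  cbbcaababaccbaaba$ccbbbb  b
   22  ccbaaba$ccbbbbcbbcaababa  a
   23  ccbbbbcbbcaababaccbaaba$  $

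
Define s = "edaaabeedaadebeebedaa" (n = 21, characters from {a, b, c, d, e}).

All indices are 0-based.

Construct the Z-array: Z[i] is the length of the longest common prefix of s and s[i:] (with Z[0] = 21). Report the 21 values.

Z[0]=21
i=1: outside box; Z[1]=0
i=2: outside box; Z[2]=0
i=3: outside box; Z[3]=0
i=4: outside box; Z[4]=0
i=5: outside box; Z[5]=0
i=6: outside box; Z[6]=1 extend→box=[6,7)
i=7: outside box; Z[7]=4 extend→box=[7,11)
i=8: min(r-i=3, Z[1]=0)=0; Z[8]=0
i=9: min(r-i=2, Z[2]=0)=0; Z[9]=0
i=10: min(r-i=1, Z[3]=0)=0; Z[10]=0
i=11: outside box; Z[11]=0
i=12: outside box; Z[12]=1 extend→box=[12,13)
i=13: outside box; Z[13]=0
i=14: outside box; Z[14]=1 extend→box=[14,15)
i=15: outside box; Z[15]=1 extend→box=[15,16)
i=16: outside box; Z[16]=0
i=17: outside box; Z[17]=4 extend→box=[17,21)
i=18: min(r-i=3, Z[1]=0)=0; Z[18]=0
i=19: min(r-i=2, Z[2]=0)=0; Z[19]=0
i=20: min(r-i=1, Z[3]=0)=0; Z[20]=0

[21, 0, 0, 0, 0, 0, 1, 4, 0, 0, 0, 0, 1, 0, 1, 1, 0, 4, 0, 0, 0]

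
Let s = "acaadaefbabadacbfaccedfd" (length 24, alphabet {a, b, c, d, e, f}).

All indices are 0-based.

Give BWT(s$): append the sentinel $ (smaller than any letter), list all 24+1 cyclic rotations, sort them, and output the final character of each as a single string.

rank  rotation                   last
    0  $acaadaefbabadacbfaccedfd  d
    1  aadaefbabadacbfaccedfd$ac  c
    2  abadacbfaccedfd$acaadaefb  b
    3  acaadaefbabadacbfaccedfd$  $
    4  acbfaccedfd$acaadaefbabad  d
    5  accedfd$acaadaefbabadacbf  f
    6  adacbfaccedfd$acaadaefbab  b
    7  adaefbabadacbfaccedfd$aca  a
    8  aefbabadacbfaccedfd$acaad  d
    9  babadacbfaccedfd$acaadaef  f
   10  badacbfaccedfd$acaadaefba  a
   11  bfaccedfd$acaadaefbabadac  c
   12  caadaefbabadacbfaccedfd$a  a
   13  cbfaccedfd$acaadaefbabada  a
   14  ccedfd$acaadaefbabadacbfa  a
   15  cedfd$acaadaefbabadacbfac  c
   16  d$acaadaefbabadacbfaccedf  f
   17  dacbfaccedfd$acaadaefbaba  a
   18  daefbabadacbfaccedfd$acaa  a
   19  dfd$acaadaefbabadacbfacce  e
   20  edfd$acaadaefbabadacbfacc  c
   21  efbabadacbfaccedfd$acaada  a
   22  faccedfd$acaadaefbabadacb  b
   23  fbabadacbfaccedfd$acaadae  e
   24  fd$acaadaefbabadacbfacced  d

dcb$dfbadfacaaacfaaecabed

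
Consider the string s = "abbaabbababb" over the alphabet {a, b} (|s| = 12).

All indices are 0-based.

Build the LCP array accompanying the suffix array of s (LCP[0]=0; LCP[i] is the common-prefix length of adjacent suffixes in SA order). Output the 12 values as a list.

sorted suffixes:
  #0 SA[0]=3  'aabbababb'
  #1 SA[1]=7  'ababb'
  #2 SA[2]=9  'abb'
  #3 SA[3]=0  'abbaabbababb'
  #4 SA[4]=4  'abbababb'
  #5 SA[5]=11  'b'
  #6 SA[6]=2  'baabbababb'
  #7 SA[7]=6  'bababb'
  #8 SA[8]=8  'babb'
  #9 SA[9]=10  'bb'
  #10 SA[10]=1  'bbaabbababb'
  #11 SA[11]=5  'bbababb'

SA = [3, 7, 9, 0, 4, 11, 2, 6, 8, 10, 1, 5]
rank  pair      lcp
   1  s[3:],s[7:]  1  'a'
   2  s[7:],s[9:]  2  'ab'
   3  s[9:],s[0:]  3  'abb'
   4  s[0:],s[4:]  4  'abba'
   5  s[4:],s[11:]  0  ''
   6  s[11:],s[2:]  1  'b'
   7  s[2:],s[6:]  2  'ba'
   8  s[6:],s[8:]  3  'bab'
   9  s[8:],s[10:]  1  'b'
  10  s[10:],s[1:]  2  'bb'
  11  s[1:],s[5:]  3  'bba'

[0, 1, 2, 3, 4, 0, 1, 2, 3, 1, 2, 3]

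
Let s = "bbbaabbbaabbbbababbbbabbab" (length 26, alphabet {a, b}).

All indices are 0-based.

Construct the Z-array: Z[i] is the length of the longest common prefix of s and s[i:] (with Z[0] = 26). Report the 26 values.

Z[0]=26
i=1: outside box; Z[1]=2 grow→box=[1,3)
i=2: min(r-i=1, Z[1]=2)=1; Z[2]=1
i=3: outside box; Z[3]=0
i=4: outside box; Z[4]=0
i=5: outside box; Z[5]=8 grow→box=[5,13)
i=6: min(r-i=7, Z[1]=2)=2; Z[6]=2
i=7: min(r-i=6, Z[2]=1)=1; Z[7]=1
i=8: min(r-i=5, Z[3]=0)=0; Z[8]=0
i=9: min(r-i=4, Z[4]=0)=0; Z[9]=0
i=10: min(r-i=3, Z[5]=8)=3; Z[10]=3
i=11: min(r-i=2, Z[6]=2)=2; Z[11]=4 grow→box=[11,15)
i=12: min(r-i=3, Z[1]=2)=2; Z[12]=2
i=13: min(r-i=2, Z[2]=1)=1; Z[13]=1
i=14: min(r-i=1, Z[3]=0)=0; Z[14]=0
i=15: outside box; Z[15]=1 grow→box=[15,16)
i=16: outside box; Z[16]=0
i=17: outside box; Z[17]=3 grow→box=[17,20)
i=18: min(r-i=2, Z[1]=2)=2; Z[18]=4 grow→box=[18,22)
i=19: min(r-i=3, Z[1]=2)=2; Z[19]=2
i=20: min(r-i=2, Z[2]=1)=1; Z[20]=1
i=21: min(r-i=1, Z[3]=0)=0; Z[21]=0
i=22: outside box; Z[22]=2 grow→box=[22,24)
i=23: min(r-i=1, Z[1]=2)=1; Z[23]=1
i=24: outside box; Z[24]=0
i=25: outside box; Z[25]=1 grow→box=[25,26)

[26, 2, 1, 0, 0, 8, 2, 1, 0, 0, 3, 4, 2, 1, 0, 1, 0, 3, 4, 2, 1, 0, 2, 1, 0, 1]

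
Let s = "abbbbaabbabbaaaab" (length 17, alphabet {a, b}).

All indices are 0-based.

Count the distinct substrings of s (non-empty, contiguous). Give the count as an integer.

rank | idx | suffix
   0 |  12 | aaaab
   1 |  13 | aaab
   2 |  14 | aab
   3 |   5 | aabbabbaaaab
   4 |  15 | ab
   5 |   9 | abbaaaab
   6 |   6 | abbabbaaaab
   7 |   0 | abbbbaabbabbaaaab
   8 |  16 | b
   9 |  11 | baaaab
  10 |   4 | baabbabbaaaab
  11 |   8 | babbaaaab
  12 |  10 | bbaaaab
  13 |   3 | bbaabbabbaaaab
  14 |   7 | bbabbaaaab
  15 |   2 | bbbaabbabbaaaab
  16 |   1 | bbbbaabbabbaaaab

SA = [12, 13, 14, 5, 15, 9, 6, 0, 16, 11, 4, 8, 10, 3, 7, 2, 1]
i: (SA[i-1],SA[i]) lcp shared
  1: (12,13) 3 'aaa'
  2: (13,14) 2 'aa'
  3: (14,5) 3 'aab'
  4: (5,15) 1 'a'
  5: (15,9) 2 'ab'
  6: (9,6) 4 'abba'
  7: (6,0) 3 'abb'
  8: (0,16) 0 ''
  9: (16,11) 1 'b'
  10: (11,4) 3 'baa'
  11: (4,8) 2 'ba'
  12: (8,10) 1 'b'
  13: (10,3) 4 'bbaa'
  14: (3,7) 3 'bba'
  15: (7,2) 2 'bb'
  16: (2,1) 3 'bbb'

n(n+1)/2 = 17·18/2 = 153
Σ LCP = 0 + 3 + 2 + 3 + 1 + 2 + 4 + 3 + 0 + 1 + 3 + 2 + 1 + 4 + 3 + 2 + 3 = 37
distinct = 153 − 37 = 116

116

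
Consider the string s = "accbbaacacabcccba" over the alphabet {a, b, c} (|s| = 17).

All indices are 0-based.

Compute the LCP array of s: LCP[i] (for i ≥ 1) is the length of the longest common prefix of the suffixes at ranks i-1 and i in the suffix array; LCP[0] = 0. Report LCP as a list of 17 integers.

[0, 1, 1, 1, 3, 2, 0, 2, 1, 1, 0, 2, 1, 2, 1, 3, 2]

rank | idx | suffix
   0 |  16 | a
   1 |   5 | aacacabcccba
   2 |  10 | abcccba
   3 |   8 | acabcccba
   4 |   6 | acacabcccba
   5 |   0 | accbbaacacabcccba
   6 |  15 | ba
   7 |   4 | baacacabcccba
   8 |   3 | bbaacacabcccba
   9 |  11 | bcccba
  10 |   9 | cabcccba
  11 |   7 | cacabcccba
  12 |  14 | cba
  13 |   2 | cbbaacacabcccba
  14 |  13 | ccba
  15 |   1 | ccbbaacacabcccba
  16 |  12 | cccba

SA = [16, 5, 10, 8, 6, 0, 15, 4, 3, 11, 9, 7, 14, 2, 13, 1, 12]
[i] adj suffixes → lcp
  [1] 16/5 → 1 ('a')
  [2] 5/10 → 1 ('a')
  [3] 10/8 → 1 ('a')
  [4] 8/6 → 3 ('aca')
  [5] 6/0 → 2 ('ac')
  [6] 0/15 → 0 ('')
  [7] 15/4 → 2 ('ba')
  [8] 4/3 → 1 ('b')
  [9] 3/11 → 1 ('b')
  [10] 11/9 → 0 ('')
  [11] 9/7 → 2 ('ca')
  [12] 7/14 → 1 ('c')
  [13] 14/2 → 2 ('cb')
  [14] 2/13 → 1 ('c')
  [15] 13/1 → 3 ('ccb')
  [16] 1/12 → 2 ('cc')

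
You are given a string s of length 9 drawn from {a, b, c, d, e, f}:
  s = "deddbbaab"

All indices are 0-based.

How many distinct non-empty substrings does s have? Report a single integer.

rank | idx | suffix
   0 |   6 | aab
   1 |   7 | ab
   2 |   8 | b
   3 |   5 | baab
   4 |   4 | bbaab
   5 |   3 | dbbaab
   6 |   2 | ddbbaab
   7 |   0 | deddbbaab
   8 |   1 | eddbbaab

SA = [6, 7, 8, 5, 4, 3, 2, 0, 1]
i: (SA[i-1],SA[i]) lcp shared
  1: (6,7) 1 'a'
  2: (7,8) 0 ''
  3: (8,5) 1 'b'
  4: (5,4) 1 'b'
  5: (4,3) 0 ''
  6: (3,2) 1 'd'
  7: (2,0) 1 'd'
  8: (0,1) 0 ''

n(n+1)/2 = 9·10/2 = 45
Σ LCP = 0 + 1 + 0 + 1 + 1 + 0 + 1 + 1 + 0 = 5
distinct = 45 − 5 = 40

40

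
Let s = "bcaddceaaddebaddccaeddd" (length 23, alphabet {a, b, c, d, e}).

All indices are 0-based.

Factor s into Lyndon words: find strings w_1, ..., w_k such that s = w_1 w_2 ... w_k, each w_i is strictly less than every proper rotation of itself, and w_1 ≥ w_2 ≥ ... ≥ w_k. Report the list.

["bc", "addce", "aaddebaddccaeddd"]

emit factor 1: 'bc' (i=0, period=2)
emit factor 2: 'addce' (i=2, period=5)
emit factor 3: 'aaddebaddccaeddd' (i=7, period=16)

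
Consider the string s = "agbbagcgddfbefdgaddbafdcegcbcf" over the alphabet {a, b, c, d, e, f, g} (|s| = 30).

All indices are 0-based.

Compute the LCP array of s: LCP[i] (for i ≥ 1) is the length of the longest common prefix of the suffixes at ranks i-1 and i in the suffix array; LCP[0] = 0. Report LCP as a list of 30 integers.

[0, 1, 1, 2, 0, 2, 1, 1, 1, 0, 1, 1, 1, 0, 1, 1, 2, 1, 1, 0, 1, 0, 1, 1, 2, 0, 1, 1, 2, 1]

sorted suffixes:
  #0 SA[0]=16  'addbafdcegcbcf'
  #1 SA[1]=20  'afdcegcbcf'
  #2 SA[2]=0  'agbbagcgddfbefdgaddbafdcegcbcf'
  #3 SA[3]=4  'agcgddfbefdgaddbafdcegcbcf'
  #4 SA[4]=19  'bafdcegcbcf'
  #5 SA[5]=3  'bagcgddfbefdgaddbafdcegcbcf'
  #6 SA[6]=2  'bbagcgddfbefdgaddbafdcegcbcf'
  #7 SA[7]=27  'bcf'
  #8 SA[8]=11  'befdgaddbafdcegcbcf'
  #9 SA[9]=26  'cbcf'
  #10 SA[10]=23  'cegcbcf'
  #11 SA[11]=28  'cf'
  #12 SA[12]=6  'cgddfbefdgaddbafdcegcbcf'
  #13 SA[13]=18  'dbafdcegcbcf'
  #14 SA[14]=22  'dcegcbcf'
  #15 SA[15]=17  'ddbafdcegcbcf'
  #16 SA[16]=8  'ddfbefdgaddbafdcegcbcf'
  #17 SA[17]=9  'dfbefdgaddbafdcegcbcf'
  #18 SA[18]=14  'dgaddbafdcegcbcf'
  #19 SA[19]=12  'efdgaddbafdcegcbcf'
  #20 SA[20]=24  'egcbcf'
  #21 SA[21]=29  'f'
  #22 SA[22]=10  'fbefdgaddbafdcegcbcf'
  #23 SA[23]=21  'fdcegcbcf'
  #24 SA[24]=13  'fdgaddbafdcegcbcf'
  #25 SA[25]=15  'gaddbafdcegcbcf'
  #26 SA[26]=1  'gbbagcgddfbefdgaddbafdcegcbcf'
  #27 SA[27]=25  'gcbcf'
  #28 SA[28]=5  'gcgddfbefdgaddbafdcegcbcf'
  #29 SA[29]=7  'gddfbefdgaddbafdcegcbcf'

SA = [16, 20, 0, 4, 19, 3, 2, 27, 11, 26, 23, 28, 6, 18, 22, 17, 8, 9, 14, 12, 24, 29, 10, 21, 13, 15, 1, 25, 5, 7]
i: (SA[i-1],SA[i]) lcp shared
  1: (16,20) 1 'a'
  2: (20,0) 1 'a'
  3: (0,4) 2 'ag'
  4: (4,19) 0 ''
  5: (19,3) 2 'ba'
  6: (3,2) 1 'b'
  7: (2,27) 1 'b'
  8: (27,11) 1 'b'
  9: (11,26) 0 ''
  10: (26,23) 1 'c'
  11: (23,28) 1 'c'
  12: (28,6) 1 'c'
  13: (6,18) 0 ''
  14: (18,22) 1 'd'
  15: (22,17) 1 'd'
  16: (17,8) 2 'dd'
  17: (8,9) 1 'd'
  18: (9,14) 1 'd'
  19: (14,12) 0 ''
  20: (12,24) 1 'e'
  21: (24,29) 0 ''
  22: (29,10) 1 'f'
  23: (10,21) 1 'f'
  24: (21,13) 2 'fd'
  25: (13,15) 0 ''
  26: (15,1) 1 'g'
  27: (1,25) 1 'g'
  28: (25,5) 2 'gc'
  29: (5,7) 1 'g'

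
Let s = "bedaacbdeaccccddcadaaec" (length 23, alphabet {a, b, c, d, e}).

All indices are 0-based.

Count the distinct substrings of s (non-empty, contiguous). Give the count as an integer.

251

rank→(start, suffix):
  0 → (3, 'aacbdeaccccddcadaaec')
  1 → (19, 'aaec')
  2 → (4, 'acbdeaccccddcadaaec')
  3 → (9, 'accccddcadaaec')
  4 → (17, 'adaaec')
  5 → (20, 'aec')
  6 → (6, 'bdeaccccddcadaaec')
  7 → (0, 'bedaacbdeaccccddcadaaec')
  8 → (22, 'c')
  9 → (16, 'cadaaec')
  10 → (5, 'cbdeaccccddcadaaec')
  11 → (10, 'ccccddcadaaec')
  12 → (11, 'cccddcadaaec')
  13 → (12, 'ccddcadaaec')
  14 → (13, 'cddcadaaec')
  15 → (2, 'daacbdeaccccddcadaaec')
  16 → (18, 'daaec')
  17 → (15, 'dcadaaec')
  18 → (14, 'ddcadaaec')
  19 → (7, 'deaccccddcadaaec')
  20 → (8, 'eaccccddcadaaec')
  21 → (21, 'ec')
  22 → (1, 'edaacbdeaccccddcadaaec')

SA = [3, 19, 4, 9, 17, 20, 6, 0, 22, 16, 5, 10, 11, 12, 13, 2, 18, 15, 14, 7, 8, 21, 1]
[i] adj suffixes → lcp
  [1] 3/19 → 2 ('aa')
  [2] 19/4 → 1 ('a')
  [3] 4/9 → 2 ('ac')
  [4] 9/17 → 1 ('a')
  [5] 17/20 → 1 ('a')
  [6] 20/6 → 0 ('')
  [7] 6/0 → 1 ('b')
  [8] 0/22 → 0 ('')
  [9] 22/16 → 1 ('c')
  [10] 16/5 → 1 ('c')
  [11] 5/10 → 1 ('c')
  [12] 10/11 → 3 ('ccc')
  [13] 11/12 → 2 ('cc')
  [14] 12/13 → 1 ('c')
  [15] 13/2 → 0 ('')
  [16] 2/18 → 3 ('daa')
  [17] 18/15 → 1 ('d')
  [18] 15/14 → 1 ('d')
  [19] 14/7 → 1 ('d')
  [20] 7/8 → 0 ('')
  [21] 8/21 → 1 ('e')
  [22] 21/1 → 1 ('e')

n(n+1)/2 = 23·24/2 = 276
Σ LCP = 0 + 2 + 1 + 2 + 1 + 1 + 0 + 1 + 0 + 1 + 1 + 1 + 3 + 2 + 1 + 0 + 3 + 1 + 1 + 1 + 0 + 1 + 1 = 25
distinct = 276 − 25 = 251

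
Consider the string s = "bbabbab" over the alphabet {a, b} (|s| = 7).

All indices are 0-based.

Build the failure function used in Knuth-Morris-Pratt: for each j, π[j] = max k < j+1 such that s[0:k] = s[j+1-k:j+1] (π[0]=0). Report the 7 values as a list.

[0, 1, 0, 1, 2, 3, 4]

π[0] = 0
j=1 s[j]='b': π[1]=1 (border 'b')
j=2 s[j]='a': k: 1→0; π[2]=0 (border '')
j=3 s[j]='b': π[3]=1 (border 'b')
j=4 s[j]='b': π[4]=2 (border 'bb')
j=5 s[j]='a': π[5]=3 (border 'bba')
j=6 s[j]='b': π[6]=4 (border 'bbab')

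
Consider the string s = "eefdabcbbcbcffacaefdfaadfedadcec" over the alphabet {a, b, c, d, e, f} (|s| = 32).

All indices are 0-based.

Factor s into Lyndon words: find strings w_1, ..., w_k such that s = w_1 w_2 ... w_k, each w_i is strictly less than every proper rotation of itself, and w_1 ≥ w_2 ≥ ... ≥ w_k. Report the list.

emit factor 1: 'eef' (i=0, period=3)
emit factor 2: 'd' (i=3, period=1)
emit factor 3: 'abcbbcbcffacaefdf' (i=4, period=17)
emit factor 4: 'aadfedadcec' (i=21, period=11)

["eef", "d", "abcbbcbcffacaefdf", "aadfedadcec"]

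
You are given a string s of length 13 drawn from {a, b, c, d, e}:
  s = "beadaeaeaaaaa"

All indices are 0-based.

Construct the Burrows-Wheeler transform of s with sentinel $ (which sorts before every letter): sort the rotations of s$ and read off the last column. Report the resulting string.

rank  rotation        last
    0  $beadaeaeaaaaa  a
    1  a$beadaeaeaaaa  a
    2  aa$beadaeaeaaa  a
    3  aaa$beadaeaeaa  a
    4  aaaa$beadaeaea  a
    5  aaaaa$beadaeae  e
    6  adaeaeaaaaa$be  e
    7  aeaaaaa$beadae  e
    8  aeaeaaaaa$bead  d
    9  beadaeaeaaaaa$  $
   10  daeaeaaaaa$bea  a
   11  eaaaaa$beadaea  a
   12  eadaeaeaaaaa$b  b
   13  eaeaaaaa$beada  a

aaaaaeeed$aaba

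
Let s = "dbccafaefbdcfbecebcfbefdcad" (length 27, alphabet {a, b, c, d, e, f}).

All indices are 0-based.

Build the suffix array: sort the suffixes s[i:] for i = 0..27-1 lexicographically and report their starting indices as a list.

rank→(start, suffix):
  0 → (25, 'ad')
  1 → (6, 'aefbdcfbecebcfbefdcad')
  2 → (4, 'afaefbdcfbecebcfbefdcad')
  3 → (1, 'bccafaefbdcfbecebcfbefdcad')
  4 → (17, 'bcfbefdcad')
  5 → (9, 'bdcfbecebcfbefdcad')
  6 → (13, 'becebcfbefdcad')
  7 → (20, 'befdcad')
  8 → (24, 'cad')
  9 → (3, 'cafaefbdcfbecebcfbefdcad')
  10 → (2, 'ccafaefbdcfbecebcfbefdcad')
  11 → (15, 'cebcfbefdcad')
  12 → (11, 'cfbecebcfbefdcad')
  13 → (18, 'cfbefdcad')
  14 → (26, 'd')
  15 → (0, 'dbccafaefbdcfbecebcfbefdcad')
  16 → (23, 'dcad')
  17 → (10, 'dcfbecebcfbefdcad')
  18 → (16, 'ebcfbefdcad')
  19 → (14, 'ecebcfbefdcad')
  20 → (7, 'efbdcfbecebcfbefdcad')
  21 → (21, 'efdcad')
  22 → (5, 'faefbdcfbecebcfbefdcad')
  23 → (8, 'fbdcfbecebcfbefdcad')
  24 → (12, 'fbecebcfbefdcad')
  25 → (19, 'fbefdcad')
  26 → (22, 'fdcad')

[25, 6, 4, 1, 17, 9, 13, 20, 24, 3, 2, 15, 11, 18, 26, 0, 23, 10, 16, 14, 7, 21, 5, 8, 12, 19, 22]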